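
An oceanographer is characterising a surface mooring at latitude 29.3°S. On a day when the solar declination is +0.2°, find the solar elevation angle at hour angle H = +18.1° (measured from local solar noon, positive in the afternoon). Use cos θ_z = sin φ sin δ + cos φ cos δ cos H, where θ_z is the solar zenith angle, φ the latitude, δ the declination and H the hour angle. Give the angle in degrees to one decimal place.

cos θ_z = sin φ sin δ + cos φ cos δ cos H = (-0.4894)(0.0035) + (0.8721)(1.0000)(0.9505) = 0.8272.
θ_z = arccos(0.8272) = 34.19°, so the elevation is 90° − 34.19° = 55.81°.

55.8°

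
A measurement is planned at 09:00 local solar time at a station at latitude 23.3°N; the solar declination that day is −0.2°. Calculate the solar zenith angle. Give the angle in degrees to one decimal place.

49.6°

Hour angle H = 15° × (9 − 12) = -45.00°.
cos θ_z = sin(23.3°) sin(-0.2°) + cos(23.3°) cos(-0.2°) cos(-45.00°) = -0.0014 + 0.6494 = 0.6480.
θ_z = arccos(0.6480) = 49.61°.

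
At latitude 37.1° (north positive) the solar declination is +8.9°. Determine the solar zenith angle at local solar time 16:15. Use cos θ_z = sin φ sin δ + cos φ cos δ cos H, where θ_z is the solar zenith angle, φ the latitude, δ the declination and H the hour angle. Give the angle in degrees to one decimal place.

Hour angle H = 15° × (16.25 − 12) = 63.75°.
cos θ_z = sin(37.1°) sin(8.9°) + cos(37.1°) cos(8.9°) cos(63.75°) = 0.0933 + 0.3485 = 0.4418.
θ_z = arccos(0.4418) = 63.78°.

63.8°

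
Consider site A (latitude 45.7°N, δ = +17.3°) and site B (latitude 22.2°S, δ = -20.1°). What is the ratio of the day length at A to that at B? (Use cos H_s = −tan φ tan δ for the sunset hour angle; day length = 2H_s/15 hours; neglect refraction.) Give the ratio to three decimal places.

1.102

A: H_s = arccos(−tan 45.7° · tan 17.3°) = 108.61°, so 2H_s/15 = 14.4813 h.
B: H_s = arccos(−tan -22.2° · tan -20.1°) = 98.59°, so 2H_s/15 = 13.1453 h.
Ratio A/B = 14.4813 / 13.1453 = 1.1016.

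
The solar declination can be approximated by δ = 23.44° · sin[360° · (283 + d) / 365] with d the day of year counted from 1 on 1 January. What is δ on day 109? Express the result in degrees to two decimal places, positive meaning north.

+10.51°

360 × (283 + 109) / 365 = 386.630°; sin(386.630°) = 0.4482.
δ = 23.44 × 0.4482 = 10.506° ≈ +10.51°.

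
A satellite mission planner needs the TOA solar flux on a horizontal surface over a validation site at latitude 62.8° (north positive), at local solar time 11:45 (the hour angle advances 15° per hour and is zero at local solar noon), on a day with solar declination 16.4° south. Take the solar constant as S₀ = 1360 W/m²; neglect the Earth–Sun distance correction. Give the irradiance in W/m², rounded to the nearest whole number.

254 W/m²

Hour angle H = 15° × (11.75 − 12) = -3.75°.
cos θ_z = sin(62.8°) sin(-16.4°) + cos(62.8°) cos(-16.4°) cos(-3.75°) = -0.2511 + 0.4376 = 0.1865.
Top-of-atmosphere irradiance = S₀ cos θ_z = 1360 × 0.1865 = 253.64 W/m².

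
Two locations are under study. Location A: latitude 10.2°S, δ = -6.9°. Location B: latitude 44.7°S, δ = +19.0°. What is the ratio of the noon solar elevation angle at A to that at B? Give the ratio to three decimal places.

3.297

A: 90° − |-10.2 − (-6.9)| = 86.70°.
B: 90° − |-44.7 − (19.0)| = 26.30°.
Ratio A/B = 86.7000 / 26.3000 = 3.2966.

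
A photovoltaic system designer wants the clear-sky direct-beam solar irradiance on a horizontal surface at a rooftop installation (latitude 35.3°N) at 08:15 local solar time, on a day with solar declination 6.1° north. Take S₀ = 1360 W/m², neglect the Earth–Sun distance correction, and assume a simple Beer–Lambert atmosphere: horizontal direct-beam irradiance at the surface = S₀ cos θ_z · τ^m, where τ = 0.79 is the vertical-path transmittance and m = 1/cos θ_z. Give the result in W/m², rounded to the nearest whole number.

Hour angle H = 15° × (8.25 − 12) = -56.25°.
With φ = 35.3°, δ = 6.1°, H = -56.25°: sin φ sin δ = 0.0614, cos φ cos δ cos H = 0.4509, so cos θ_z = 0.5123.
Air mass m = 1/cos θ_z = 1/0.5123 = 1.952; τ^m = 0.79^1.952 = 0.6312.
Surface direct beam = 1360 × 0.5123 × 0.6312 = 439.77 W/m².

440 W/m²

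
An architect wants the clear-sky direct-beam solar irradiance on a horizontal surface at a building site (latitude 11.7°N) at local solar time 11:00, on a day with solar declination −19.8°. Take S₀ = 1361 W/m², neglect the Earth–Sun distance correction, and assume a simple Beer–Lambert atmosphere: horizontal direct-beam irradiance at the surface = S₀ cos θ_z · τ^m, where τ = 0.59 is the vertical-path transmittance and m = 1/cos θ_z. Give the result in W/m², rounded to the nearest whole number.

Hour angle H = 15° × (11 − 12) = -15.00°.
With φ = 11.7°, δ = -19.8°, H = -15.00°: sin φ sin δ = -0.0687, cos φ cos δ cos H = 0.8899, so cos θ_z = 0.8212.
Air mass m = 1/cos θ_z = 1/0.8212 = 1.218; τ^m = 0.59^1.218 = 0.5259.
Surface direct beam = 1361 × 0.8212 × 0.5259 = 587.77 W/m².

588 W/m²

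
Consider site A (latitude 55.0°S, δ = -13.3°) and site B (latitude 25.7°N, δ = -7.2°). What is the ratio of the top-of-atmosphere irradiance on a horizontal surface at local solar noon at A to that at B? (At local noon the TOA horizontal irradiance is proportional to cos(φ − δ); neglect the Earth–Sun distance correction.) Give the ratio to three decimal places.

A: cos θ_z = cos(-55.0° − (-13.3°)) = 0.7466.
B: cos θ_z = cos(25.7° − (-7.2°)) = 0.8396.
Ratio A/B = 0.7466 / 0.8396 = 0.8892.

0.889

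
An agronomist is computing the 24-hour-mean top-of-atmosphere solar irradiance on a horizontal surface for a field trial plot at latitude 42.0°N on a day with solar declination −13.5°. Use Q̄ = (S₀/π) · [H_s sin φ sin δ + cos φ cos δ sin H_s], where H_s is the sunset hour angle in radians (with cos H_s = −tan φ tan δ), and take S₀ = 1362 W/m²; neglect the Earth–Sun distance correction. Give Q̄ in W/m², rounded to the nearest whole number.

The sunset hour angle satisfies cos H_s = −tan φ tan δ = 0.2162, giving H_s = 77.51°. In radians, H_s = 1.3528.
H_s sin φ sin δ = 1.3528 × 0.6691 × -0.2334 = -0.2113.
cos φ cos δ sin H_s = 0.7431 × 0.9724 × 0.9763 = 0.7055.
Q̄ = (1362/π) × (-0.2113 + 0.7055) = 433.54 × 0.4942 = 214.26 W/m².

214 W/m²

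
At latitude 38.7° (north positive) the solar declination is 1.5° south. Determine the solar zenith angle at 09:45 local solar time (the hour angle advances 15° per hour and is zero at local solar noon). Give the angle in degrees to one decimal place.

50.8°

Hour angle H = 15° × (9.75 − 12) = -33.75°.
With φ = 38.7°, δ = -1.5°, H = -33.75°: sin φ sin δ = -0.0164, cos φ cos δ cos H = 0.6487, so cos θ_z = 0.6323.
θ_z = arccos(0.6323) = 50.78°.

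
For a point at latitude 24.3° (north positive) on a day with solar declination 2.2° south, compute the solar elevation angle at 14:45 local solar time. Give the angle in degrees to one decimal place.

42.0°

Hour angle H = 15° × (14.75 − 12) = 41.25°.
cos θ_z = sin φ sin δ + cos φ cos δ cos H = (0.4115)(-0.0384) + (0.9114)(0.9993)(0.7518) = 0.6689.
θ_z = arccos(0.6689) = 48.02°, so the elevation is 90° − 48.02° = 41.98°.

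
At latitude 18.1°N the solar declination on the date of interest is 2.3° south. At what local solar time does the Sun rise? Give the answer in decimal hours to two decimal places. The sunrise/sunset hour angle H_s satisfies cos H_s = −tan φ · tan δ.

cos H_s = −tan(18.1°) · tan(-2.3°) = 0.0131, so H_s = arccos(0.0131) = 89.25°.
Sunrise is at 12 − H_s/15 = 12 − 5.950 = 6.050 h local solar time.

6.05 h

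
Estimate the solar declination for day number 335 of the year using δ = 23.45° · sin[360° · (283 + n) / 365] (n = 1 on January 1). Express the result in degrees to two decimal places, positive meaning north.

360 × (283 + 335) / 365 = 609.534°; sin(609.534°) = -0.9369.
δ = 23.45 × -0.9369 = -21.970° ≈ -21.97°.

-21.97°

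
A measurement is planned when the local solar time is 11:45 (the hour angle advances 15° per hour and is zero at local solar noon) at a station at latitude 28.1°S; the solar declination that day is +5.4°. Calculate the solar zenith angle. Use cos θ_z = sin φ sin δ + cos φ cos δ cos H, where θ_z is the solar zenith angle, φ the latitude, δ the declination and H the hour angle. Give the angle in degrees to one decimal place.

33.7°

Hour angle H = 15° × (11.75 − 12) = -3.75°.
With φ = -28.1°, δ = 5.4°, H = -3.75°: sin φ sin δ = -0.0443, cos φ cos δ cos H = 0.8763, so cos θ_z = 0.8320.
θ_z = arccos(0.8320) = 33.70°.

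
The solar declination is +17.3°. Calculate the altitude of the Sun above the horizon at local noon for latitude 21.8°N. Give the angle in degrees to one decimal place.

85.5°

At local solar noon the hour angle is zero, so the elevation is 90° − |φ − δ| = 90° − |21.8° − (17.3°)| = 90° − 4.5° = 85.5°.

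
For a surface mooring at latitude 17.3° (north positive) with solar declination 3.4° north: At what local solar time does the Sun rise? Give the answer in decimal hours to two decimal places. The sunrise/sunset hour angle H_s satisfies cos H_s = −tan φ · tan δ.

5.93 h

cos H_s = −tan(17.3°) · tan(3.4°) = -0.0185, so H_s = arccos(-0.0185) = 91.06°.
Sunrise is at 12 − H_s/15 = 12 − 6.071 = 5.929 h local solar time.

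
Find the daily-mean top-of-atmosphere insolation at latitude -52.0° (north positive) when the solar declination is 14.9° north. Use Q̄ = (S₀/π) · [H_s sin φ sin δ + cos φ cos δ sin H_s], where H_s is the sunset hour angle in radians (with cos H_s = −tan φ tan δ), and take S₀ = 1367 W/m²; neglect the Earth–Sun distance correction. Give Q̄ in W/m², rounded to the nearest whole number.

136 W/m²

−tan φ tan δ = −(-1.2799)(0.2661) = 0.3406; H_s = arccos(0.3406) = 70.09°. In radians, H_s = 1.2233.
H_s sin φ sin δ = 1.2233 × -0.7880 × 0.2571 = -0.2478.
cos φ cos δ sin H_s = 0.6157 × 0.9664 × 0.9402 = 0.5594.
Q̄ = (1367/π) × (-0.2478 + 0.5594) = 435.13 × 0.3116 = 135.59 W/m².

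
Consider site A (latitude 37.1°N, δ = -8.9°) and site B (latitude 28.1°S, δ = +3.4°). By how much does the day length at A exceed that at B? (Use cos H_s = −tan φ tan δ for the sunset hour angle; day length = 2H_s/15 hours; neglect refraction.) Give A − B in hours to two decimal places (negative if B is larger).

A: H_s = arccos(−tan 37.1° · tan -8.9°) = 83.20°, so 2H_s/15 = 11.0933 h.
B: H_s = arccos(−tan -28.1° · tan 3.4°) = 88.18°, so 2H_s/15 = 11.7573 h.
A − B = 11.0933 − 11.7573 = -0.6640 h.

-0.66 h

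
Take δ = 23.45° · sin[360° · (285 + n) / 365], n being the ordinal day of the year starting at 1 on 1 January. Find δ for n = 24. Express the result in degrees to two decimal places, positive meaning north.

-19.26°

360 × (285 + 24) / 365 = 304.767°; sin(304.767°) = -0.8215.
δ = 23.45 × -0.8215 = -19.264° ≈ -19.26°.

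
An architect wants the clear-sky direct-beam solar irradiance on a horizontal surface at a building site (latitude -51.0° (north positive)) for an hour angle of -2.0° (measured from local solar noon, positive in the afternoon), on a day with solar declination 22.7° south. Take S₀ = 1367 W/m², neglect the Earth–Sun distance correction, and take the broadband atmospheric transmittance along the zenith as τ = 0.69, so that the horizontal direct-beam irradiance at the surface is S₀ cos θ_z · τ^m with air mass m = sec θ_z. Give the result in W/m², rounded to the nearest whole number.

789 W/m²

With φ = -51.0°, δ = -22.7°, H = -2.00°: sin φ sin δ = 0.2999, cos φ cos δ cos H = 0.5802, so cos θ_z = 0.8801.
Air mass m = 1/cos θ_z = 1/0.8801 = 1.136; τ^m = 0.69^1.136 = 0.6560.
Surface direct beam = 1367 × 0.8801 × 0.6560 = 789.23 W/m².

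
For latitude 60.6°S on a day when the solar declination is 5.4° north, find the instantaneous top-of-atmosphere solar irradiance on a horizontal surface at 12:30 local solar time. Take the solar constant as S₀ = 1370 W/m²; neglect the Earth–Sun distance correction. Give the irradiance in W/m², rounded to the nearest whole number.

552 W/m²

Hour angle H = 15° × (12.5 − 12) = 7.50°.
cos θ_z = sin φ sin δ + cos φ cos δ cos H = (-0.8712)(0.0941) + (0.4909)(0.9956)(0.9914) = 0.4026.
Top-of-atmosphere irradiance = S₀ cos θ_z = 1370 × 0.4026 = 551.56 W/m².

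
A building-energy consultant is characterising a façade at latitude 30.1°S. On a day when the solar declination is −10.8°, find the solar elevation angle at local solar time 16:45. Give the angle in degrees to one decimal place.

Hour angle H = 15° × (16.75 − 12) = 71.25°.
With φ = -30.1°, δ = -10.8°, H = 71.25°: sin φ sin δ = 0.0940, cos φ cos δ cos H = 0.2732, so cos θ_z = 0.3672.
θ_z = arccos(0.3672) = 68.46°, so the elevation is 90° − 68.46° = 21.54°.

21.5°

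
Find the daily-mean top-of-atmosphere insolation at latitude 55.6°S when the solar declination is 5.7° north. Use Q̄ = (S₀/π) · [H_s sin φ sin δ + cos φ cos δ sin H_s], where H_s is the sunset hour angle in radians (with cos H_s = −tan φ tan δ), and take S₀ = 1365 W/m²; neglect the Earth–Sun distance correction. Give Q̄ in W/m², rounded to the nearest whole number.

cos H_s = −tan(-55.6°) · tan(5.7°) = 0.1458, so H_s = arccos(0.1458) = 81.62°. In radians, H_s = 1.4245.
H_s sin φ sin δ = 1.4245 × -0.8251 × 0.0993 = -0.1167.
cos φ cos δ sin H_s = 0.5650 × 0.9951 × 0.9893 = 0.5562.
Q̄ = (1365/π) × (-0.1167 + 0.5562) = 434.49 × 0.4395 = 190.96 W/m².

191 W/m²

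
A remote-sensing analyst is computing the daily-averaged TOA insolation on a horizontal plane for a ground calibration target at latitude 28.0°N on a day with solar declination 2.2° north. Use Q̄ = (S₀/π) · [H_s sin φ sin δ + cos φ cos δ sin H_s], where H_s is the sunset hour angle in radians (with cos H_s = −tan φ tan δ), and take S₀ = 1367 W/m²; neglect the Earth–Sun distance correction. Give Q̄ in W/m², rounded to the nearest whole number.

396 W/m²

−tan φ tan δ = −(0.5317)(0.0384) = -0.0204; H_s = arccos(-0.0204) = 91.17°. In radians, H_s = 1.5912.
H_s sin φ sin δ = 1.5912 × 0.4695 × 0.0384 = 0.0287.
cos φ cos δ sin H_s = 0.8829 × 0.9993 × 0.9998 = 0.8821.
Q̄ = (1367/π) × (0.0287 + 0.8821) = 435.13 × 0.9108 = 396.32 W/m².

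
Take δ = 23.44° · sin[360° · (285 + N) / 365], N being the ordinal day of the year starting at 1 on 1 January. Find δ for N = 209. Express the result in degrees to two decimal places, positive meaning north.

360 × (285 + 209) / 365 = 487.233°; sin(487.233°) = 0.7962.
δ = 23.44 × 0.7962 = 18.663° ≈ +18.66°.

+18.66°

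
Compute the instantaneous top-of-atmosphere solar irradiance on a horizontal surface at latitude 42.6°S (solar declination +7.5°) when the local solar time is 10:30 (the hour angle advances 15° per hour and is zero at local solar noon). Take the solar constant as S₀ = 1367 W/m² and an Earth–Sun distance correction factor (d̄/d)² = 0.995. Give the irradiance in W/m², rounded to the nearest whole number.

797 W/m²

Hour angle H = 15° × (10.5 − 12) = -22.50°.
cos θ_z = sin φ sin δ + cos φ cos δ cos H = (-0.6769)(0.1305) + (0.7361)(0.9914)(0.9239) = 0.5859.
Top-of-atmosphere irradiance = S₀ (d̄/d)² cos θ_z = 1367 × 0.995 × 0.5859 = 796.92 W/m².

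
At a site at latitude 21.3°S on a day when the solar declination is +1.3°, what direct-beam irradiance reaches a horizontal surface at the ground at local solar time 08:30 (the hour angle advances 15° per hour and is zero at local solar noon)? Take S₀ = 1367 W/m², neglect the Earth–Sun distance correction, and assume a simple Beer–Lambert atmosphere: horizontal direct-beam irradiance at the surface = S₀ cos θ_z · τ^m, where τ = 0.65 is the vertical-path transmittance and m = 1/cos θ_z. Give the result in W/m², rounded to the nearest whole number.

353 W/m²

Hour angle H = 15° × (8.5 − 12) = -52.50°.
With φ = -21.3°, δ = 1.3°, H = -52.50°: sin φ sin δ = -0.0082, cos φ cos δ cos H = 0.5670, so cos θ_z = 0.5588.
Air mass m = 1/cos θ_z = 1/0.5588 = 1.790; τ^m = 0.65^1.790 = 0.4625.
Surface direct beam = 1367 × 0.5588 × 0.4625 = 353.29 W/m².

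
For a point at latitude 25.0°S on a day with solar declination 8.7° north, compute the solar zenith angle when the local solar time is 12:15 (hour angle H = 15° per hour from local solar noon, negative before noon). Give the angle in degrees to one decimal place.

33.9°

Hour angle H = 15° × (12.25 − 12) = 3.75°.
cos θ_z = sin(-25.0°) sin(8.7°) + cos(-25.0°) cos(8.7°) cos(3.75°) = -0.0639 + 0.8940 = 0.8301.
θ_z = arccos(0.8301) = 33.89°.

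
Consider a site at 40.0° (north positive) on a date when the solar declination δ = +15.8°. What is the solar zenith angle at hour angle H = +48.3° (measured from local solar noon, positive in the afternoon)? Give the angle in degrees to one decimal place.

48.3°

cos θ_z = sin φ sin δ + cos φ cos δ cos H = (0.6428)(0.2723) + (0.7660)(0.9622)(0.6652) = 0.6653.
θ_z = arccos(0.6653) = 48.29°.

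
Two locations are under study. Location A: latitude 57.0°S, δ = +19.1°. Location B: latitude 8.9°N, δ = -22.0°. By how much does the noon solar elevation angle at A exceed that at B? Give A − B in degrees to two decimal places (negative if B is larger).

A: 90° − |-57.0 − (19.1)| = 13.90°.
B: 90° − |8.9 − (-22.0)| = 59.10°.
A − B = 13.90 − 59.10 = -45.20°.

-45.20°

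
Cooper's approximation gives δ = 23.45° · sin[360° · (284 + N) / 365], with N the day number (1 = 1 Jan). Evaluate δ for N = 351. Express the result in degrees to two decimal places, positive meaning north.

360 × (284 + 351) / 365 = 626.301°; sin(626.301°) = -0.9979.
δ = 23.45 × -0.9979 = -23.401° ≈ -23.40°.

-23.40°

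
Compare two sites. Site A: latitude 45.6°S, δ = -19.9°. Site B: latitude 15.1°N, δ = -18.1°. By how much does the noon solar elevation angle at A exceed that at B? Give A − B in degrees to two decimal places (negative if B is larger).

A: 90° − |-45.6 − (-19.9)| = 64.30°.
B: 90° − |15.1 − (-18.1)| = 56.80°.
A − B = 64.30 − 56.80 = 7.50°.

+7.50°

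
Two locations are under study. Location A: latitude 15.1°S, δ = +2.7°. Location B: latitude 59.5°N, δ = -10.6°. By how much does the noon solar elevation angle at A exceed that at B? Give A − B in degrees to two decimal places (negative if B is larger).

+52.30°

A: 90° − |-15.1 − (2.7)| = 72.20°.
B: 90° − |59.5 − (-10.6)| = 19.90°.
A − B = 72.20 − 19.90 = 52.30°.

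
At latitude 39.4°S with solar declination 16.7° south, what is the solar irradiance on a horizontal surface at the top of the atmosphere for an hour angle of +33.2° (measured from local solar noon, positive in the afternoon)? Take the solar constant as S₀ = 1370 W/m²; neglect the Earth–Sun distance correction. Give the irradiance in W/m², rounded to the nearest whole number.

With φ = -39.4°, δ = -16.7°, H = 33.20°: sin φ sin δ = 0.1824, cos φ cos δ cos H = 0.6193, so cos θ_z = 0.8017.
Top-of-atmosphere irradiance = S₀ cos θ_z = 1370 × 0.8017 = 1098.33 W/m².

1098 W/m²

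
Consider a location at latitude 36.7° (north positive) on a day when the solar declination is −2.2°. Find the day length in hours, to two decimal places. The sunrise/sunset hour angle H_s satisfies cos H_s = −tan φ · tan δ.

11.78 hours

−tan φ tan δ = −(0.7454)(-0.0384) = 0.0286; H_s = arccos(0.0286) = 88.36°.
Day length = 2 H_s / 15° h⁻¹ = 176.72° / 15 = 11.781 h.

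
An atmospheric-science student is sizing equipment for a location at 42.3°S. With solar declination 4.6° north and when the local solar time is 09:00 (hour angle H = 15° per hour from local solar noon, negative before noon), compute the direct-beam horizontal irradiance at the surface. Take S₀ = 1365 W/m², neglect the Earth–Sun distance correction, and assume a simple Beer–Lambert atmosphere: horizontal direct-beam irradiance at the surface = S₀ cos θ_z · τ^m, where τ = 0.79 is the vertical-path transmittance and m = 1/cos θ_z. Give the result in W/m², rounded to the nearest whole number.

385 W/m²

Hour angle H = 15° × (9 − 12) = -45.00°.
With φ = -42.3°, δ = 4.6°, H = -45.00°: sin φ sin δ = -0.0540, cos φ cos δ cos H = 0.5213, so cos θ_z = 0.4673.
Air mass m = 1/cos θ_z = 1/0.4673 = 2.140; τ^m = 0.79^2.140 = 0.6038.
Surface direct beam = 1365 × 0.4673 × 0.6038 = 385.14 W/m².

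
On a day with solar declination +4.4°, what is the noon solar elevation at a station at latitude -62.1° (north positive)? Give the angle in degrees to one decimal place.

At local solar noon the hour angle is zero, so the elevation is 90° − |φ − δ| = 90° − |-62.1° − (4.4°)| = 90° − 66.5° = 23.5°.

23.5°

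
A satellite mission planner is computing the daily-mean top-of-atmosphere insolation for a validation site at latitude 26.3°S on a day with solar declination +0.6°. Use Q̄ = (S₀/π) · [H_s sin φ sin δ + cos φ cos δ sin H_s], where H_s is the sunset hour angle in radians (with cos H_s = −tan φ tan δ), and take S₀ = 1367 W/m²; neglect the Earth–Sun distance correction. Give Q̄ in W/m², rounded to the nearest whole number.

The sunset hour angle satisfies cos H_s = −tan φ tan δ = 0.0052, giving H_s = 89.70°. In radians, H_s = 1.5656.
H_s sin φ sin δ = 1.5656 × -0.4431 × 0.0105 = -0.0073.
cos φ cos δ sin H_s = 0.8965 × 0.9999 × 1.0000 = 0.8964.
Q̄ = (1367/π) × (-0.0073 + 0.8964) = 435.13 × 0.8891 = 386.87 W/m².

387 W/m²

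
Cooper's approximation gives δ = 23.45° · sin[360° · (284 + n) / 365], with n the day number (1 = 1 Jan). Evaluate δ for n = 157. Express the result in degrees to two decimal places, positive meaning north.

+22.65°

360 × (284 + 157) / 365 = 434.959°; sin(434.959°) = 0.9657.
δ = 23.45 × 0.9657 = 22.646° ≈ +22.65°.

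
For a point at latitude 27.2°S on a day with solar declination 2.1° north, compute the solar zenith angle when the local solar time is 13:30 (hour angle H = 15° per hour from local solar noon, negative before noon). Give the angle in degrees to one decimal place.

Hour angle H = 15° × (13.5 − 12) = 22.50°.
cos θ_z = sin(-27.2°) sin(2.1°) + cos(-27.2°) cos(2.1°) cos(22.50°) = -0.0167 + 0.8212 = 0.8045.
θ_z = arccos(0.8045) = 36.44°.

36.4°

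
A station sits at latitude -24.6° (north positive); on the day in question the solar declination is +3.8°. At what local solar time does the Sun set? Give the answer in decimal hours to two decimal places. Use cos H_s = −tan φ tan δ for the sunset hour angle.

The sunset hour angle satisfies cos H_s = −tan φ tan δ = 0.0304, giving H_s = 88.26°.
Sunset is at 12 + H_s/15 = 12 + 5.884 = 17.884 h local solar time.

17.88 h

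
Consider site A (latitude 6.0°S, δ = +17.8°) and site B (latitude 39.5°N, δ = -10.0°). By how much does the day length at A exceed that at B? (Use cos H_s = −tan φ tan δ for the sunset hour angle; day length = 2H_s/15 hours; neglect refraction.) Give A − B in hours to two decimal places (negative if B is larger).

+0.86 h

A: H_s = arccos(−tan -6.0° · tan 17.8°) = 88.07°, so 2H_s/15 = 11.7427 h.
B: H_s = arccos(−tan 39.5° · tan -10.0°) = 81.64°, so 2H_s/15 = 10.8853 h.
A − B = 11.7427 − 10.8853 = 0.8574 h.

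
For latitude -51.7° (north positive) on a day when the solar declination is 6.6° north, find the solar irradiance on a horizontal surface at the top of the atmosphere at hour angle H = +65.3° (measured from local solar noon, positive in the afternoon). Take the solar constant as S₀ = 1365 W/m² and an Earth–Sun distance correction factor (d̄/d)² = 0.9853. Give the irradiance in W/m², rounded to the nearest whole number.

225 W/m²

With φ = -51.7°, δ = 6.6°, H = 65.30°: sin φ sin δ = -0.0902, cos φ cos δ cos H = 0.2573, so cos θ_z = 0.1671.
Top-of-atmosphere irradiance = S₀ (d̄/d)² cos θ_z = 1365 × 0.9853 × 0.1671 = 224.74 W/m².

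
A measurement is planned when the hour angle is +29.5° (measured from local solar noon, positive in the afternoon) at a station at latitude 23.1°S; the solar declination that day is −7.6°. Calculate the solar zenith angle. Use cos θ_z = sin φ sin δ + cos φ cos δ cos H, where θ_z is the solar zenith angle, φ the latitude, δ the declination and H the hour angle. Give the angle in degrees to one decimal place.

cos θ_z = sin φ sin δ + cos φ cos δ cos H = (-0.3923)(-0.1323) + (0.9198)(0.9912)(0.8704) = 0.8454.
θ_z = arccos(0.8454) = 32.29°.

32.3°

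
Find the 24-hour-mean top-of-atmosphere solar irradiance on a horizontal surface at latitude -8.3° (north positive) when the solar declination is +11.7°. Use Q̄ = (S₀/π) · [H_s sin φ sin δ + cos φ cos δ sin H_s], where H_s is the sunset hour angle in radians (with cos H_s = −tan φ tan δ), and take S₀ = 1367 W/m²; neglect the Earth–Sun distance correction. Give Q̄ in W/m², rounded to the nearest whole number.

402 W/m²

cos H_s = −tan(-8.3°) · tan(11.7°) = 0.0302, so H_s = arccos(0.0302) = 88.27°. In radians, H_s = 1.5406.
H_s sin φ sin δ = 1.5406 × -0.1444 × 0.2028 = -0.0451.
cos φ cos δ sin H_s = 0.9895 × 0.9792 × 0.9995 = 0.9684.
Q̄ = (1367/π) × (-0.0451 + 0.9684) = 435.13 × 0.9233 = 401.76 W/m².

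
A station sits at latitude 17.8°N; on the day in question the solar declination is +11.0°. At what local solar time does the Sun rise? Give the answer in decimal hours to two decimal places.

5.76 h

−tan φ tan δ = −(0.3211)(0.1944) = -0.0624; H_s = arccos(-0.0624) = 93.58°.
Sunrise is at 12 − H_s/15 = 12 − 6.239 = 5.761 h local solar time.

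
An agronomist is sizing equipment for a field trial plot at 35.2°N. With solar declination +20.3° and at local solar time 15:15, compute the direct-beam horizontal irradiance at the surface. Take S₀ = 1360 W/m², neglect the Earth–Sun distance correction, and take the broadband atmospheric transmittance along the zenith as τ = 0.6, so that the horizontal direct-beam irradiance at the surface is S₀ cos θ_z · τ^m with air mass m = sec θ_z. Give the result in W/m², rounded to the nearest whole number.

465 W/m²

Hour angle H = 15° × (15.25 − 12) = 48.75°.
cos θ_z = sin(35.2°) sin(20.3°) + cos(35.2°) cos(20.3°) cos(48.75°) = 0.2000 + 0.5053 = 0.7053.
Air mass m = 1/cos θ_z = 1/0.7053 = 1.418; τ^m = 0.6^1.418 = 0.4846.
Surface direct beam = 1360 × 0.7053 × 0.4846 = 464.83 W/m².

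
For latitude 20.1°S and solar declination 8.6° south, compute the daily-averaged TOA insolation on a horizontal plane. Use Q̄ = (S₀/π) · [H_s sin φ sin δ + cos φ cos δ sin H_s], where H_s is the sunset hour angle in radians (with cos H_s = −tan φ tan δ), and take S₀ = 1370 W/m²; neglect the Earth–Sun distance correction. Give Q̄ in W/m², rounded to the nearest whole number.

−tan φ tan δ = −(-0.3659)(-0.1512) = -0.0553; H_s = arccos(-0.0553) = 93.17°. In radians, H_s = 1.6261.
H_s sin φ sin δ = 1.6261 × -0.3437 × -0.1495 = 0.0836.
cos φ cos δ sin H_s = 0.9391 × 0.9888 × 0.9985 = 0.9272.
Q̄ = (1370/π) × (0.0836 + 0.9272) = 436.08 × 1.0108 = 440.79 W/m².

441 W/m²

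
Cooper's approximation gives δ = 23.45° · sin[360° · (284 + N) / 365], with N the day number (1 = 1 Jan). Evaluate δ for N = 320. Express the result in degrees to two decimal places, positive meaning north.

360 × (284 + 320) / 365 = 595.726°; sin(595.726°) = -0.8264.
δ = 23.45 × -0.8264 = -19.379° ≈ -19.38°.

-19.38°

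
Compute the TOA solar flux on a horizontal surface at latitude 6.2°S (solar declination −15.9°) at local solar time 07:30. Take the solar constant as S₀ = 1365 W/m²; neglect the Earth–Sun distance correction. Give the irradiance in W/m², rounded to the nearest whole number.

540 W/m²

Hour angle H = 15° × (7.5 − 12) = -67.50°.
cos θ_z = sin φ sin δ + cos φ cos δ cos H = (-0.1080)(-0.2740) + (0.9942)(0.9617)(0.3827) = 0.3955.
Top-of-atmosphere irradiance = S₀ cos θ_z = 1365 × 0.3955 = 539.86 W/m².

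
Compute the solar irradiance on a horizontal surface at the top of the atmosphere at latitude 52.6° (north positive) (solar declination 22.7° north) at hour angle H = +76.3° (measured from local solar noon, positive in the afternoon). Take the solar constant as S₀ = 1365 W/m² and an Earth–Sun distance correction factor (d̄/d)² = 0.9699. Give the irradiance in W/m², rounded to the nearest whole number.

cos θ_z = sin(52.6°) sin(22.7°) + cos(52.6°) cos(22.7°) cos(76.30°) = 0.3066 + 0.1327 = 0.4393.
Top-of-atmosphere irradiance = S₀ (d̄/d)² cos θ_z = 1365 × 0.9699 × 0.4393 = 581.60 W/m².

582 W/m²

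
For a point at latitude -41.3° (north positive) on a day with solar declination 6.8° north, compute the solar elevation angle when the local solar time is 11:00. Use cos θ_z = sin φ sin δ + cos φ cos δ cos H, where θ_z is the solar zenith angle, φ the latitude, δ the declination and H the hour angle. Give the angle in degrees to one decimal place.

Hour angle H = 15° × (11 − 12) = -15.00°.
cos θ_z = sin(-41.3°) sin(6.8°) + cos(-41.3°) cos(6.8°) cos(-15.00°) = -0.0781 + 0.7206 = 0.6425.
θ_z = arccos(0.6425) = 50.02°, so the elevation is 90° − 50.02° = 39.98°.

40.0°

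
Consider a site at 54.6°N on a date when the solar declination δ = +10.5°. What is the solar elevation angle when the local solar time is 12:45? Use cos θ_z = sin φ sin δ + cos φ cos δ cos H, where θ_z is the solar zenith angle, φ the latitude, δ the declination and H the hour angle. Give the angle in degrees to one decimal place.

Hour angle H = 15° × (12.75 − 12) = 11.25°.
cos θ_z = sin φ sin δ + cos φ cos δ cos H = (0.8151)(0.1822) + (0.5793)(0.9833)(0.9808) = 0.7072.
θ_z = arccos(0.7072) = 44.99°, so the elevation is 90° − 44.99° = 45.01°.

45.0°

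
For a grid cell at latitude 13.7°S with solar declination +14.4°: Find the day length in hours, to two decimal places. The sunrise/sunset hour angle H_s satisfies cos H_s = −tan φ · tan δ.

cos H_s = −tan(-13.7°) · tan(14.4°) = 0.0626, so H_s = arccos(0.0626) = 86.41°.
Day length = 2 H_s / 15° h⁻¹ = 172.82° / 15 = 11.521 h.

11.52 hours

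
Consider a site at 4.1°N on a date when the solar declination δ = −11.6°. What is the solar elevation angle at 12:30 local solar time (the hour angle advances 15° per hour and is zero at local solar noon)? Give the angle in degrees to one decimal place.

72.6°

Hour angle H = 15° × (12.5 − 12) = 7.50°.
cos θ_z = sin φ sin δ + cos φ cos δ cos H = (0.0715)(-0.2011) + (0.9974)(0.9796)(0.9914) = 0.9543.
θ_z = arccos(0.9543) = 17.39°, so the elevation is 90° − 17.39° = 72.61°.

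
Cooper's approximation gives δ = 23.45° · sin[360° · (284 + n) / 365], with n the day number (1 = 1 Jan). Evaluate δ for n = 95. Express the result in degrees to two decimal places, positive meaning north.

+5.60°

360 × (284 + 95) / 365 = 373.808°; sin(373.808°) = 0.2387.
δ = 23.45 × 0.2387 = 5.598° ≈ +5.60°.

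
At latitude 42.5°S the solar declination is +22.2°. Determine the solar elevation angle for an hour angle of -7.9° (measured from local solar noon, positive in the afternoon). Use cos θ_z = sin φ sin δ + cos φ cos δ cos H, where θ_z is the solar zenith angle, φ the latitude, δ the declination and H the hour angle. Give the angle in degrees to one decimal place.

cos θ_z = sin(-42.5°) sin(22.2°) + cos(-42.5°) cos(22.2°) cos(-7.90°) = -0.2553 + 0.6761 = 0.4208.
θ_z = arccos(0.4208) = 65.11°, so the elevation is 90° − 65.11° = 24.89°.

24.9°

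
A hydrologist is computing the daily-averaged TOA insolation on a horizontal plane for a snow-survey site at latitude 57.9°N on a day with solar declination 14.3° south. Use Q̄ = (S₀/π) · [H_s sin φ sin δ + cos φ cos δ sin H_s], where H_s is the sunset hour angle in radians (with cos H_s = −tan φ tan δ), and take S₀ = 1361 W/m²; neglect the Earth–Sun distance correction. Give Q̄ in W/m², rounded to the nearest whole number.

cos H_s = −tan(57.9°) · tan(-14.3°) = 0.4063, so H_s = arccos(0.4063) = 66.03°. In radians, H_s = 1.1524.
H_s sin φ sin δ = 1.1524 × 0.8471 × -0.2470 = -0.2411.
cos φ cos δ sin H_s = 0.5314 × 0.9690 × 0.9137 = 0.4705.
Q̄ = (1361/π) × (-0.2411 + 0.4705) = 433.22 × 0.2294 = 99.38 W/m².

99 W/m²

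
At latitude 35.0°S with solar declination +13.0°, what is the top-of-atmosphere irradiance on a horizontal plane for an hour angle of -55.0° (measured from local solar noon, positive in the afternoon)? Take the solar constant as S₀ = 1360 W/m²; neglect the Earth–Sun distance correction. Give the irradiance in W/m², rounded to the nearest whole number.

With φ = -35.0°, δ = 13.0°, H = -55.00°: sin φ sin δ = -0.1290, cos φ cos δ cos H = 0.4578, so cos θ_z = 0.3288.
Top-of-atmosphere irradiance = S₀ cos θ_z = 1360 × 0.3288 = 447.17 W/m².

447 W/m²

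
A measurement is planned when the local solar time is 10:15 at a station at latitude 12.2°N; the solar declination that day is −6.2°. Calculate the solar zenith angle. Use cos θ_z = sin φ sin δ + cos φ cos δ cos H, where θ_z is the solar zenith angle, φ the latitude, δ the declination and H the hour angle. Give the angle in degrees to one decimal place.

Hour angle H = 15° × (10.25 − 12) = -26.25°.
With φ = 12.2°, δ = -6.2°, H = -26.25°: sin φ sin δ = -0.0228, cos φ cos δ cos H = 0.8715, so cos θ_z = 0.8487.
θ_z = arccos(0.8487) = 31.93°.

31.9°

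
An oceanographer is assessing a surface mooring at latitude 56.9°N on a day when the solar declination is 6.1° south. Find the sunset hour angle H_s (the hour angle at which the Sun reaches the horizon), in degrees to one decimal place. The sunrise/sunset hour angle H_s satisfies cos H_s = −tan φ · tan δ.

cos H_s = −tan(56.9°) · tan(-6.1°) = 0.1639, so H_s = arccos(0.1639) = 80.57°.

80.6°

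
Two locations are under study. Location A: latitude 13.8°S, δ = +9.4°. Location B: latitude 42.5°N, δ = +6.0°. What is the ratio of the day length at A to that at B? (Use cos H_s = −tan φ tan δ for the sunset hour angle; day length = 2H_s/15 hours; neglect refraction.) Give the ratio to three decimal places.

A: H_s = arccos(−tan -13.8° · tan 9.4°) = 87.67°, so 2H_s/15 = 11.6893 h.
B: H_s = arccos(−tan 42.5° · tan 6.0°) = 95.53°, so 2H_s/15 = 12.7373 h.
Ratio A/B = 11.6893 / 12.7373 = 0.9177.

0.918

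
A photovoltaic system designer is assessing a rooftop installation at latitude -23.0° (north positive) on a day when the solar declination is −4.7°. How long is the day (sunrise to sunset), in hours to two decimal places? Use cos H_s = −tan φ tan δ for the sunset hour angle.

12.27 hours

The sunset hour angle satisfies cos H_s = −tan φ tan δ = -0.0349, giving H_s = 92.00°.
Day length = 2 H_s / 15° h⁻¹ = 184.00° / 15 = 12.267 h.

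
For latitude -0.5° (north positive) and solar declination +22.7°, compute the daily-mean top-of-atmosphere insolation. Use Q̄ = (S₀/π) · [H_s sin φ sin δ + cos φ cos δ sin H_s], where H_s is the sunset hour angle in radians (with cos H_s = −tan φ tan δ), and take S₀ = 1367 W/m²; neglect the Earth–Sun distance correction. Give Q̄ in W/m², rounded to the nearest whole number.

The sunset hour angle satisfies cos H_s = −tan φ tan δ = 0.0037, giving H_s = 89.79°. In radians, H_s = 1.5671.
H_s sin φ sin δ = 1.5671 × -0.0087 × 0.3859 = -0.0053.
cos φ cos δ sin H_s = 1.0000 × 0.9225 × 1.0000 = 0.9225.
Q̄ = (1367/π) × (-0.0053 + 0.9225) = 435.13 × 0.9172 = 399.10 W/m².

399 W/m²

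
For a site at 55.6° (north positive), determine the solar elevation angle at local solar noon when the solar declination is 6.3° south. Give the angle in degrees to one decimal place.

28.1°

At local solar noon the hour angle is zero, so the elevation is 90° − |φ − δ| = 90° − |55.6° − (-6.3°)| = 90° − 61.9° = 28.1°.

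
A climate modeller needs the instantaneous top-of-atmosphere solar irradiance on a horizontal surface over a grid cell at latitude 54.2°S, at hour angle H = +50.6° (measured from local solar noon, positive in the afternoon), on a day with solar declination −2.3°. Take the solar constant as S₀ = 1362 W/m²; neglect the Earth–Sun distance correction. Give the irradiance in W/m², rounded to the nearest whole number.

cos θ_z = sin(-54.2°) sin(-2.3°) + cos(-54.2°) cos(-2.3°) cos(50.60°) = 0.0325 + 0.3710 = 0.4035.
Top-of-atmosphere irradiance = S₀ cos θ_z = 1362 × 0.4035 = 549.57 W/m².

550 W/m²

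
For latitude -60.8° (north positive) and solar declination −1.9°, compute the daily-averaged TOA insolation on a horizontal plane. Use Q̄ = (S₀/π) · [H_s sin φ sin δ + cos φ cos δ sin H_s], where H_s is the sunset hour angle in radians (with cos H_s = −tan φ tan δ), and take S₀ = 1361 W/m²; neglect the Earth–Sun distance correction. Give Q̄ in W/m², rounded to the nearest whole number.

231 W/m²

−tan φ tan δ = −(-1.7893)(-0.0332) = -0.0594; H_s = arccos(-0.0594) = 93.41°. In radians, H_s = 1.6303.
H_s sin φ sin δ = 1.6303 × -0.8729 × -0.0332 = 0.0472.
cos φ cos δ sin H_s = 0.4879 × 0.9995 × 0.9982 = 0.4868.
Q̄ = (1361/π) × (0.0472 + 0.4868) = 433.22 × 0.5340 = 231.34 W/m².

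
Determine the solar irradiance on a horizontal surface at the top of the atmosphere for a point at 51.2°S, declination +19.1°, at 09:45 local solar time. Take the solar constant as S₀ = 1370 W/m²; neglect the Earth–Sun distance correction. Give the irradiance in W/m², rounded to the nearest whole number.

325 W/m²

Hour angle H = 15° × (9.75 − 12) = -33.75°.
cos θ_z = sin(-51.2°) sin(19.1°) + cos(-51.2°) cos(19.1°) cos(-33.75°) = -0.2550 + 0.4923 = 0.2373.
Top-of-atmosphere irradiance = S₀ cos θ_z = 1370 × 0.2373 = 325.10 W/m².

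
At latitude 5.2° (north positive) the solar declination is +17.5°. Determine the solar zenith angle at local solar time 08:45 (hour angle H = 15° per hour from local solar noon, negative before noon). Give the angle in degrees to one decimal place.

49.2°

Hour angle H = 15° × (8.75 − 12) = -48.75°.
cos θ_z = sin φ sin δ + cos φ cos δ cos H = (0.0906)(0.3007) + (0.9959)(0.9537)(0.6593) = 0.6534.
θ_z = arccos(0.6534) = 49.20°.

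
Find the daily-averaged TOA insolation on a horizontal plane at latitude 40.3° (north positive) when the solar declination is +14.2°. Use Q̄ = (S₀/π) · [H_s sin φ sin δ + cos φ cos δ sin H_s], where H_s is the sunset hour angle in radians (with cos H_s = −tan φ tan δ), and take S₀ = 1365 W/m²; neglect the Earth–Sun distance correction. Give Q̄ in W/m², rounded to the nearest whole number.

437 W/m²

cos H_s = −tan(40.3°) · tan(14.2°) = -0.2146, so H_s = arccos(-0.2146) = 102.39°. In radians, H_s = 1.7870.
H_s sin φ sin δ = 1.7870 × 0.6468 × 0.2453 = 0.2835.
cos φ cos δ sin H_s = 0.7627 × 0.9694 × 0.9767 = 0.7221.
Q̄ = (1365/π) × (0.2835 + 0.7221) = 434.49 × 1.0056 = 436.92 W/m².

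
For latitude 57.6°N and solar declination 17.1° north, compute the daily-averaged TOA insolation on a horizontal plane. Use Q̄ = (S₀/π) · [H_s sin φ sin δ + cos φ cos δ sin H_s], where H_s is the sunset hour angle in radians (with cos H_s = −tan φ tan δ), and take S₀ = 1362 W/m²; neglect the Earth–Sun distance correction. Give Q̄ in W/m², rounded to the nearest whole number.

418 W/m²

The sunset hour angle satisfies cos H_s = −tan φ tan δ = -0.4848, giving H_s = 119.00°. In radians, H_s = 2.0769.
H_s sin φ sin δ = 2.0769 × 0.8443 × 0.2940 = 0.5155.
cos φ cos δ sin H_s = 0.5358 × 0.9558 × 0.8746 = 0.4479.
Q̄ = (1362/π) × (0.5155 + 0.4479) = 433.54 × 0.9634 = 417.67 W/m².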